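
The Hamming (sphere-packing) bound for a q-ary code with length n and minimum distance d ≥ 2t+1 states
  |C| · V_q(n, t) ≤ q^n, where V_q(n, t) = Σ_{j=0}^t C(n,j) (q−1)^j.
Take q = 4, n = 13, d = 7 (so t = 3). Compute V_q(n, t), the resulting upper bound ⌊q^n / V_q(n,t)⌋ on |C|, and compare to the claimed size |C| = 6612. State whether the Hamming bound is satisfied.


V_q(n, t) = 8464, q^n = 67108864, Hamming bound = 7928, |C| = 6612 ≤ bound (satisfied).

Step 1: Compute V_q(n, t) = Σ_{j=0}^3 C(n, j) (q−1)^j.
  j = 0: C(13,0)·(3)^0 = 1·1 = 1.
  j = 1: C(13,1)·(3)^1 = 13·3 = 39.
  j = 2: C(13,2)·(3)^2 = 78·9 = 702.
  j = 3: C(13,3)·(3)^3 = 286·27 = 7722.
  V_q(n, t) = 1 + 39 + 702 + 7722 = 8464.
Step 2: q^n = 4^13 = 67108864.
Step 3: Hamming bound ⌊q^n / V_q(n,t)⌋ = ⌊67108864/8464⌋ = 7928.
Step 4: Compare |C| = 6612 to 7928: satisfied.
The claimed |C| lies below the Hamming bound.


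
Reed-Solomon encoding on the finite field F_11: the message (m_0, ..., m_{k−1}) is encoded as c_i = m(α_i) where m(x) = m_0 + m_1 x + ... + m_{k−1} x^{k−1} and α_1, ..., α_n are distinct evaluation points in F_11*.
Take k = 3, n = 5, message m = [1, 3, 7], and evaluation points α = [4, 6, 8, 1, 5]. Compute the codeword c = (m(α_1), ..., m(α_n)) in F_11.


c = [4, 7, 0, 0, 4]

Message polynomial: m(x) = 1 + 3·x + 7·x^2 (mod 11).
For each evaluation point α_i, compute m(α_i) mod 11:
  α_1 = 4: Horner steps 7 → 9 → 4, so m(4) = 4.
  α_2 = 6: Horner steps 7 → 1 → 7, so m(6) = 7.
  α_3 = 8: Horner steps 7 → 4 → 0, so m(8) = 0.
  α_4 = 1: Horner steps 7 → 10 → 0, so m(1) = 0.
  α_5 = 5: Horner steps 7 → 5 → 4, so m(5) = 4.
Codeword c = [4, 7, 0, 0, 4] ∈ F_11^5.


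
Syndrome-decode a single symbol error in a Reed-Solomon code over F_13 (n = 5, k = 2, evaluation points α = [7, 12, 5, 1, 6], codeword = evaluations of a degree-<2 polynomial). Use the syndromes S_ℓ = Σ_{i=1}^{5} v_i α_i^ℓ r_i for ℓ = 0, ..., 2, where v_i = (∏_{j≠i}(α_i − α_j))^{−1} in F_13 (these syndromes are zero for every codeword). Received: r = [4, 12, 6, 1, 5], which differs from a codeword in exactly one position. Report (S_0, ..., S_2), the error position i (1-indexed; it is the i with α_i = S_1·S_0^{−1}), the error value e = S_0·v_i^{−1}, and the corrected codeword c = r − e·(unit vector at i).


S = (8, 8, 8), error at position 4, error magnitude e = 4, c = [4, 12, 6, 10, 5].

Step 1: column multipliers v_i = (∏_{j≠i}(α_i − α_j))^{−1} mod 13.
  i = 1 (α = 7): (7−12)(7−5)(7−1)(7−6) = (−5)·2·6·1 = −60 ≡ 5, so v_1 = 5^{−1} = 8 (mod 13).
  i = 2 (α = 12): (12−7)(12−5)(12−1)(12−6) = 5·7·11·6 = 2310 ≡ 9, so v_2 = 9^{−1} = 3 (mod 13).
  i = 3 (α = 5): (5−7)(5−12)(5−1)(5−6) = (−2)·(−7)·4·(−1) = −56 ≡ 9, so v_3 = 9^{−1} = 3 (mod 13).
  i = 4 (α = 1): (1−7)(1−12)(1−5)(1−6) = (−6)·(−11)·(−4)·(−5) = 1320 ≡ 7, so v_4 = 7^{−1} = 2 (mod 13).
  i = 5 (α = 6): (6−7)(6−12)(6−5)(6−1) = (−1)·(−6)·1·5 = 30 ≡ 4, so v_5 = 4^{−1} = 10 (mod 13).
  v = [8, 3, 3, 2, 10].
Step 2: syndromes of r = [4, 12, 6, 1, 5] (all sums mod 13).
  S_0 = Σ v_i r_i = 8·4 + 3·12 + 3·6 + 2·1 + 10·5 = 138 ≡ 8.
  S_1 = Σ v_i α_i r_i = 8·7·4 + 3·12·12 + 3·5·6 + 2·1·1 + 10·6·5 = 1048 ≡ 8.
  α_i^2 mod 13 = [10, 1, 12, 1, 10].
  S_2 = Σ v_i α_i^2 r_i = 8·10·4 + 3·1·12 + 3·12·6 + 2·1·1 + 10·10·5 = 1074 ≡ 8.
  S = (8, 8, 8) ≠ 0, so r is not a codeword (an error is present).
Step 3: locate the error. For a single error e at position i, S_ℓ = v_i·e·α_i^ℓ, so α_err = S_1/S_0.
  S_0^{−1} = 8^{−1} = 5 (mod 13), so α_err = 8·5 = 40 ≡ 1 = α_4. Error position i = 4.
  Consistency check: S_2/S_1 = 8·5 = 40 ≡ 1 = α_err ✓ (single-error assumption holds).
Step 4: error magnitude e = S_0/v_4 = S_0·∏_{j≠4}(α_4 − α_j) = 8·7 = 56 ≡ 4 (mod 13).
Step 5: correct position 4: c_4 = r_4 − e = 1 − 4 ≡ 10 (mod 13). Hence c = [4, 12, 6, 10, 5].
  Check: interpolating c through the α_i gives m(x) = 11 + 12·x (degree < 2) with m(α_i) = c_i for every i, so c is indeed a codeword.


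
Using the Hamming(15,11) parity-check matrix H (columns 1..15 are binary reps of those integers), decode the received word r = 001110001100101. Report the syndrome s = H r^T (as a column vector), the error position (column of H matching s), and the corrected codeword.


s = (0, 0, 1, 1)^T, error position = 3, corrected codeword c = 000110001100101

Compute s = H r^T mod 2 one row at a time:
  s_1 = 0 + 1 + 1 + 0 + 0 + 1 + 0 + 1 = 4 ≡ 0 (mod 2).
  s_2 = 1 + 1 + 0 + 0 + 0 + 1 + 0 + 1 = 4 ≡ 0 (mod 2).
  s_3 = 0 + 1 + 0 + 0 + 1 + 0 + 0 + 1 = 3 ≡ 1 (mod 2).
  s_4 = 0 + 1 + 1 + 0 + 1 + 0 + 1 + 1 = 5 ≡ 1 (mod 2).
s = (0, 0, 1, 1)^T — this equals column 3 of H (binary 0011), so error is at position 3.
Correct: flip bit 3 of r = 001110001100101 to get c = 000110001100101.


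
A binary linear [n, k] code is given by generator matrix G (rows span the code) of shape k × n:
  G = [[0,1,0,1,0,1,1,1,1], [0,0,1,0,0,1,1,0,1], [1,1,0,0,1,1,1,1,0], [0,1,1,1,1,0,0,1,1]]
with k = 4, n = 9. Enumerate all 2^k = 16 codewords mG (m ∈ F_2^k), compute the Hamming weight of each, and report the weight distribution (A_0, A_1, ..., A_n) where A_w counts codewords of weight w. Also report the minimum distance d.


Weight distribution: A_0 = 1, A_2 = 2, A_4 = 5, A_6 = 8. Minimum distance d = 2.

Enumerate all 2^4 = 16 messages m ∈ F_2^4.
For each, compute codeword c = mG in F_2^9, then tally its weight.
  m = 0000 → c = 000000000, weight = 0.
  m = 1000 → c = 010101111, weight = 6.
  m = 0100 → c = 001001101, weight = 4.
  m = 1100 → c = 011100010, weight = 4.
  m = 0010 → c = 110011110, weight = 6.
  m = 1010 → c = 100110001, weight = 4.
  m = 0110 → c = 111010011, weight = 6.
  m = 1110 → c = 101111100, weight = 6.
  m = 0001 → c = 011110011, weight = 6.
  m = 1001 → c = 001011100, weight = 4.
  m = 0101 → c = 010111110, weight = 6.
  m = 1101 → c = 000010001, weight = 2.
  m = 0011 → c = 101101101, weight = 6.
  m = 1011 → c = 111000010, weight = 4.
  m = 0111 → c = 100100000, weight = 2.
  m = 1111 → c = 110001111, weight = 6.
Tally weights:
  weight 0: 1 codewords.
  weight 2: 2 codewords.
  weight 4: 5 codewords.
  weight 6: 8 codewords.
Minimum distance d = smallest w > 0 with A_w > 0 = 2.
Sanity: Σ A_w = 16 = 2^4 = 16 ✓.


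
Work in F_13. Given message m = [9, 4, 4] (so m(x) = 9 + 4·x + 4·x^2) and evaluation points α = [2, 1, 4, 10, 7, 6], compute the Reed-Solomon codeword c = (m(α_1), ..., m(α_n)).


c = [7, 4, 11, 7, 12, 8]

Message polynomial: m(x) = 9 + 4·x + 4·x^2 (mod 13).
For each evaluation point α_i, compute m(α_i) mod 13:
  α_1 = 2: Horner steps 4 → 12 → 7, so m(2) = 7.
  α_2 = 1: Horner steps 4 → 8 → 4, so m(1) = 4.
  α_3 = 4: Horner steps 4 → 7 → 11, so m(4) = 11.
  α_4 = 10: Horner steps 4 → 5 → 7, so m(10) = 7.
  α_5 = 7: Horner steps 4 → 6 → 12, so m(7) = 12.
  α_6 = 6: Horner steps 4 → 2 → 8, so m(6) = 8.
Codeword c = [7, 4, 11, 7, 12, 8] ∈ F_13^6.


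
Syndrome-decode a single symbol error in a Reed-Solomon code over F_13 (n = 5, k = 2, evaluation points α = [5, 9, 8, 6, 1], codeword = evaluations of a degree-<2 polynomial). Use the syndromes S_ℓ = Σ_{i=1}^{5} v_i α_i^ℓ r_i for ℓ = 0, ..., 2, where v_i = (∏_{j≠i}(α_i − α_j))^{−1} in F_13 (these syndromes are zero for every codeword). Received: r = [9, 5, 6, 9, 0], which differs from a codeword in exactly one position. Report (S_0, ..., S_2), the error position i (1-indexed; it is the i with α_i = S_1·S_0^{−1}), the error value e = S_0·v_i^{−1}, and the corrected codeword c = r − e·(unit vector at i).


S = (10, 8, 9), error at position 4, error magnitude e = 1, c = [9, 5, 6, 8, 0].

Step 1: column multipliers v_i = (∏_{j≠i}(α_i − α_j))^{−1} mod 13.
  i = 1 (α = 5): (5−9)(5−8)(5−6)(5−1) = (−4)·(−3)·(−1)·4 = −48 ≡ 4, so v_1 = 4^{−1} = 10 (mod 13).
  i = 2 (α = 9): (9−5)(9−8)(9−6)(9−1) = 4·1·3·8 = 96 ≡ 5, so v_2 = 5^{−1} = 8 (mod 13).
  i = 3 (α = 8): (8−5)(8−9)(8−6)(8−1) = 3·(−1)·2·7 = −42 ≡ 10, so v_3 = 10^{−1} = 4 (mod 13).
  i = 4 (α = 6): (6−5)(6−9)(6−8)(6−1) = 1·(−3)·(−2)·5 = 30 ≡ 4, so v_4 = 4^{−1} = 10 (mod 13).
  i = 5 (α = 1): (1−5)(1−9)(1−8)(1−6) = (−4)·(−8)·(−7)·(−5) = 1120 ≡ 2, so v_5 = 2^{−1} = 7 (mod 13).
  v = [10, 8, 4, 10, 7].
Step 2: syndromes of r = [9, 5, 6, 9, 0] (all sums mod 13).
  S_0 = Σ v_i r_i = 10·9 + 8·5 + 4·6 + 10·9 + 7·0 = 244 ≡ 10.
  S_1 = Σ v_i α_i r_i = 10·5·9 + 8·9·5 + 4·8·6 + 10·6·9 + 7·1·0 = 1542 ≡ 8.
  α_i^2 mod 13 = [12, 3, 12, 10, 1].
  S_2 = Σ v_i α_i^2 r_i = 10·12·9 + 8·3·5 + 4·12·6 + 10·10·9 + 7·1·0 = 2388 ≡ 9.
  S = (10, 8, 9) ≠ 0, so r is not a codeword (an error is present).
Step 3: locate the error. For a single error e at position i, S_ℓ = v_i·e·α_i^ℓ, so α_err = S_1/S_0.
  S_0^{−1} = 10^{−1} = 4 (mod 13), so α_err = 8·4 = 32 ≡ 6 = α_4. Error position i = 4.
  Consistency check: S_2/S_1 = 9·5 = 45 ≡ 6 = α_err ✓ (single-error assumption holds).
Step 4: error magnitude e = S_0/v_4 = S_0·∏_{j≠4}(α_4 − α_j) = 10·4 = 40 ≡ 1 (mod 13).
Step 5: correct position 4: c_4 = r_4 − e = 9 − 1 ≡ 8 (mod 13). Hence c = [9, 5, 6, 8, 0].
  Check: interpolating c through the α_i gives m(x) = 1 + 12·x (degree < 2) with m(α_i) = c_i for every i, so c is indeed a codeword.


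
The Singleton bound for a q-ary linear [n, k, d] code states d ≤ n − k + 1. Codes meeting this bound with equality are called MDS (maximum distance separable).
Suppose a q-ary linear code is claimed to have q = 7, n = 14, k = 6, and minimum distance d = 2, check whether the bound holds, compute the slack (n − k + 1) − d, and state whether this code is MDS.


Singleton RHS = n − k + 1 = 9, slack = 7, bound satisfied, not MDS.

Singleton bound: d ≤ n − k + 1.
Here n = 14, k = 6, so n − k + 1 = 9.
Given d = 2, check d ≤ 9: YES.
Slack = (n − k + 1) − d = 7.
The code is NOT MDS (slack = 7 > 0).
Description: the claimed parameters are [14, 6, 2]_7; such a code would be non-MDS.


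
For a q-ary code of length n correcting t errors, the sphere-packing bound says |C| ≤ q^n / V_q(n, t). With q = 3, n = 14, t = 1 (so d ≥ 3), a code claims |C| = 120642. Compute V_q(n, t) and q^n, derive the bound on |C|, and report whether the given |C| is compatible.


V_q(n, t) = 29, q^n = 4782969, Hamming bound = 164929, |C| = 120642 ≤ bound (satisfied).

Step 1: Compute V_q(n, t) = Σ_{j=0}^1 C(n, j) (q−1)^j.
  j = 0: C(14,0)·(2)^0 = 1·1 = 1.
  j = 1: C(14,1)·(2)^1 = 14·2 = 28.
  V_q(n, t) = 1 + 28 = 29.
Step 2: q^n = 3^14 = 4782969.
Step 3: Hamming bound ⌊q^n / V_q(n,t)⌋ = ⌊4782969/29⌋ = 164929.
Step 4: Compare |C| = 120642 to 164929: satisfied.
The claimed |C| lies below the Hamming bound.


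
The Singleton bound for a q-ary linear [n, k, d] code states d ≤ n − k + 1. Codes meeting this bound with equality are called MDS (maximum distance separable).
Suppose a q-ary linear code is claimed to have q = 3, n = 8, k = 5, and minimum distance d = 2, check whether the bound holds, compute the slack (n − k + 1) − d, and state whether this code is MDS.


Singleton RHS = n − k + 1 = 4, slack = 2, bound satisfied, not MDS.

Singleton bound: d ≤ n − k + 1.
Here n = 8, k = 5, so n − k + 1 = 4.
Given d = 2, check d ≤ 4: YES.
Slack = (n − k + 1) − d = 2.
The code is NOT MDS (slack = 2 > 0).
Description: the claimed parameters are [8, 5, 2]_3; such a code would be non-MDS.


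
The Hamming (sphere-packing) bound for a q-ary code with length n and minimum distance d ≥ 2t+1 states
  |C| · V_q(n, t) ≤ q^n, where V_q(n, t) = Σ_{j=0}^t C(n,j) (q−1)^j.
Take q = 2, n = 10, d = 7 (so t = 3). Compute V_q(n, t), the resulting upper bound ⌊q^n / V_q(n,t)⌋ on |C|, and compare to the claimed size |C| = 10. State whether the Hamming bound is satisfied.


V_q(n, t) = 176, q^n = 1024, Hamming bound = 5, |C| = 10 > bound (violated).

Step 1: Compute V_q(n, t) = Σ_{j=0}^3 C(n, j) (q−1)^j.
  j = 0: C(10,0)·(1)^0 = 1·1 = 1.
  j = 1: C(10,1)·(1)^1 = 10·1 = 10.
  j = 2: C(10,2)·(1)^2 = 45·1 = 45.
  j = 3: C(10,3)·(1)^3 = 120·1 = 120.
  V_q(n, t) = 1 + 10 + 45 + 120 = 176.
Step 2: q^n = 2^10 = 1024.
Step 3: Hamming bound ⌊q^n / V_q(n,t)⌋ = ⌊1024/176⌋ = 5.
Step 4: Compare |C| = 10 to 5: violated.
The claimed |C| lies above the Hamming bound, so no 2-ary code of length 10 with d ≥ 7 can have 10 codewords.


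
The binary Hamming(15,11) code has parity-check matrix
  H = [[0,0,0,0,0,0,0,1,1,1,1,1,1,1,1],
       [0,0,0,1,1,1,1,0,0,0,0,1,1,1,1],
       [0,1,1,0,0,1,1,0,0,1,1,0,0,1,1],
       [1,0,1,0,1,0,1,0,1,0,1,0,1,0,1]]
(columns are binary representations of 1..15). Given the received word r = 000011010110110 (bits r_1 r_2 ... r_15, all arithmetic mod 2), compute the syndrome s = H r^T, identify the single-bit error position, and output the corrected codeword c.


s = (1, 0, 0, 1)^T, error position = 9, corrected codeword c = 000011011110110

Compute s = H r^T mod 2 one row at a time:
  s_1 = 1 + 0 + 1 + 1 + 0 + 1 + 1 + 0 = 5 ≡ 1 (mod 2).
  s_2 = 0 + 1 + 1 + 0 + 0 + 1 + 1 + 0 = 4 ≡ 0 (mod 2).
  s_3 = 0 + 0 + 1 + 0 + 1 + 1 + 1 + 0 = 4 ≡ 0 (mod 2).
  s_4 = 0 + 0 + 1 + 0 + 0 + 1 + 1 + 0 = 3 ≡ 1 (mod 2).
s = (1, 0, 0, 1)^T — this equals column 9 of H (binary 1001), so error is at position 9.
Correct: flip bit 9 of r = 000011010110110 to get c = 000011011110110.


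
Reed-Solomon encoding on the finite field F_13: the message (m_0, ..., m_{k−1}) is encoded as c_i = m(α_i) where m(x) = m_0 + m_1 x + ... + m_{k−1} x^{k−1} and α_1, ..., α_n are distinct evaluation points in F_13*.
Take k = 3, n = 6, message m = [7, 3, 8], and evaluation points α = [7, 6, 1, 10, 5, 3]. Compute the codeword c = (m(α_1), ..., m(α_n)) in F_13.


c = [4, 1, 5, 5, 1, 10]

Message polynomial: m(x) = 7 + 3·x + 8·x^2 (mod 13).
For each evaluation point α_i, compute m(α_i) mod 13:
  α_1 = 7: Horner steps 8 → 7 → 4, so m(7) = 4.
  α_2 = 6: Horner steps 8 → 12 → 1, so m(6) = 1.
  α_3 = 1: Horner steps 8 → 11 → 5, so m(1) = 5.
  α_4 = 10: Horner steps 8 → 5 → 5, so m(10) = 5.
  α_5 = 5: Horner steps 8 → 4 → 1, so m(5) = 1.
  α_6 = 3: Horner steps 8 → 1 → 10, so m(3) = 10.
Codeword c = [4, 1, 5, 5, 1, 10] ∈ F_13^6.


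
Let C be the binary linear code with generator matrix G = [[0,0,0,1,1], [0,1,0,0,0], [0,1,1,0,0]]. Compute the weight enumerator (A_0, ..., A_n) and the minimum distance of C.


Weight distribution: A_0 = 1, A_1 = 2, A_2 = 2, A_3 = 2, A_4 = 1. Minimum distance d = 1.

Enumerate all 2^3 = 8 messages m ∈ F_2^3.
For each, compute codeword c = mG in F_2^5, then tally its weight.
  m = 000 → c = 00000, weight = 0.
  m = 100 → c = 00011, weight = 2.
  m = 010 → c = 01000, weight = 1.
  m = 110 → c = 01011, weight = 3.
  m = 001 → c = 01100, weight = 2.
  m = 101 → c = 01111, weight = 4.
  m = 011 → c = 00100, weight = 1.
  m = 111 → c = 00111, weight = 3.
Tally weights:
  weight 0: 1 codewords.
  weight 1: 2 codewords.
  weight 2: 2 codewords.
  weight 3: 2 codewords.
  weight 4: 1 codewords.
Minimum distance d = smallest w > 0 with A_w > 0 = 1.
Sanity: Σ A_w = 8 = 2^3 = 8 ✓.


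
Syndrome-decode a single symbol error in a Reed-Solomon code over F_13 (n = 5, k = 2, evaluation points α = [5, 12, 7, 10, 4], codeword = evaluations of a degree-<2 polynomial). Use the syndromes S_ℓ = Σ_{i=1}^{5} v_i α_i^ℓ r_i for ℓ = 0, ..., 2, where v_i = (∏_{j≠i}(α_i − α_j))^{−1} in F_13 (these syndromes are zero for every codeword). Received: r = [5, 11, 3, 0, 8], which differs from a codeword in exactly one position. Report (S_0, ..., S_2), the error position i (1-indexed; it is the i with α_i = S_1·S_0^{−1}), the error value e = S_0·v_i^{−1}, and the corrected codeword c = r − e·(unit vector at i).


S = (2, 8, 6), error at position 5, error magnitude e = 2, c = [5, 11, 3, 0, 6].

Step 1: column multipliers v_i = (∏_{j≠i}(α_i − α_j))^{−1} mod 13.
  i = 1 (α = 5): (5−12)(5−7)(5−10)(5−4) = (−7)·(−2)·(−5)·1 = −70 ≡ 8, so v_1 = 8^{−1} = 5 (mod 13).
  i = 2 (α = 12): (12−5)(12−7)(12−10)(12−4) = 7·5·2·8 = 560 ≡ 1, so v_2 = 1^{−1} = 1 (mod 13).
  i = 3 (α = 7): (7−5)(7−12)(7−10)(7−4) = 2·(−5)·(−3)·3 = 90 ≡ 12, so v_3 = 12^{−1} = 12 (mod 13).
  i = 4 (α = 10): (10−5)(10−12)(10−7)(10−4) = 5·(−2)·3·6 = −180 ≡ 2, so v_4 = 2^{−1} = 7 (mod 13).
  i = 5 (α = 4): (4−5)(4−12)(4−7)(4−10) = (−1)·(−8)·(−3)·(−6) = 144 ≡ 1, so v_5 = 1^{−1} = 1 (mod 13).
  v = [5, 1, 12, 7, 1].
Step 2: syndromes of r = [5, 11, 3, 0, 8] (all sums mod 13).
  S_0 = Σ v_i r_i = 5·5 + 1·11 + 12·3 + 7·0 + 1·8 = 80 ≡ 2.
  S_1 = Σ v_i α_i r_i = 5·5·5 + 1·12·11 + 12·7·3 + 7·10·0 + 1·4·8 = 541 ≡ 8.
  α_i^2 mod 13 = [12, 1, 10, 9, 3].
  S_2 = Σ v_i α_i^2 r_i = 5·12·5 + 1·1·11 + 12·10·3 + 7·9·0 + 1·3·8 = 695 ≡ 6.
  S = (2, 8, 6) ≠ 0, so r is not a codeword (an error is present).
Step 3: locate the error. For a single error e at position i, S_ℓ = v_i·e·α_i^ℓ, so α_err = S_1/S_0.
  S_0^{−1} = 2^{−1} = 7 (mod 13), so α_err = 8·7 = 56 ≡ 4 = α_5. Error position i = 5.
  Consistency check: S_2/S_1 = 6·5 = 30 ≡ 4 = α_err ✓ (single-error assumption holds).
Step 4: error magnitude e = S_0/v_5 = S_0·∏_{j≠5}(α_5 − α_j) = 2·1 = 2 ≡ 2 (mod 13).
Step 5: correct position 5: c_5 = r_5 − e = 8 − 2 ≡ 6 (mod 13). Hence c = [5, 11, 3, 0, 6].
  Check: interpolating c through the α_i gives m(x) = 10 + 12·x (degree < 2) with m(α_i) = c_i for every i, so c is indeed a codeword.


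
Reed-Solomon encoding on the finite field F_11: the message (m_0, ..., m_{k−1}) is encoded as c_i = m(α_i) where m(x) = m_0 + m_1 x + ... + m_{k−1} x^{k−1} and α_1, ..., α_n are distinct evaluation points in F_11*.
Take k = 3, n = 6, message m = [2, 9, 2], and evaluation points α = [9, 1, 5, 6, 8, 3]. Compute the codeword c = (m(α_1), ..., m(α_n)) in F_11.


c = [3, 2, 9, 7, 4, 3]

Message polynomial: m(x) = 2 + 9·x + 2·x^2 (mod 11).
For each evaluation point α_i, compute m(α_i) mod 11:
  α_1 = 9: Horner steps 2 → 5 → 3, so m(9) = 3.
  α_2 = 1: Horner steps 2 → 0 → 2, so m(1) = 2.
  α_3 = 5: Horner steps 2 → 8 → 9, so m(5) = 9.
  α_4 = 6: Horner steps 2 → 10 → 7, so m(6) = 7.
  α_5 = 8: Horner steps 2 → 3 → 4, so m(8) = 4.
  α_6 = 3: Horner steps 2 → 4 → 3, so m(3) = 3.
Codeword c = [3, 2, 9, 7, 4, 3] ∈ F_11^6.


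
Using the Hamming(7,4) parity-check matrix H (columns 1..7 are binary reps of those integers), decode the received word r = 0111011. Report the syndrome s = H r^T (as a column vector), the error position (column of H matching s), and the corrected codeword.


s = (1, 0, 0)^T, error position = 4, corrected codeword c = 0110011

Compute s = H r^T mod 2 one row at a time:
  s_1 = 1 + 0 + 1 + 1 = 3 ≡ 1 (mod 2).
  s_2 = 1 + 1 + 1 + 1 = 4 ≡ 0 (mod 2).
  s_3 = 0 + 1 + 0 + 1 = 2 ≡ 0 (mod 2).
s = (1, 0, 0)^T — this equals column 4 of H (binary 100), so error is at position 4.
Correct: flip bit 4 of r = 0111011 to get c = 0110011.


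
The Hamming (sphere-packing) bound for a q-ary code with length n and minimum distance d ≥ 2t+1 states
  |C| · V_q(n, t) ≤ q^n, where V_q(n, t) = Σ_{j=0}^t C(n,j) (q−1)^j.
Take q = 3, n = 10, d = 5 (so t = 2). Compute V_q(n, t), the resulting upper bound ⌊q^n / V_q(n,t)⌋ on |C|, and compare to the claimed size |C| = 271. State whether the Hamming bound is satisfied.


V_q(n, t) = 201, q^n = 59049, Hamming bound = 293, |C| = 271 ≤ bound (satisfied).

Step 1: Compute V_q(n, t) = Σ_{j=0}^2 C(n, j) (q−1)^j.
  j = 0: C(10,0)·(2)^0 = 1·1 = 1.
  j = 1: C(10,1)·(2)^1 = 10·2 = 20.
  j = 2: C(10,2)·(2)^2 = 45·4 = 180.
  V_q(n, t) = 1 + 20 + 180 = 201.
Step 2: q^n = 3^10 = 59049.
Step 3: Hamming bound ⌊q^n / V_q(n,t)⌋ = ⌊59049/201⌋ = 293.
Step 4: Compare |C| = 271 to 293: satisfied.
The claimed |C| lies below the Hamming bound.


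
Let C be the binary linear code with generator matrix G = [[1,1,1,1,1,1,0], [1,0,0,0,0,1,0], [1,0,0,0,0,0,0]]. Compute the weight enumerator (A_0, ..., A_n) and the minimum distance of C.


Weight distribution: A_0 = 1, A_1 = 2, A_2 = 1, A_4 = 1, A_5 = 2, A_6 = 1. Minimum distance d = 1.

Enumerate all 2^3 = 8 messages m ∈ F_2^3.
For each, compute codeword c = mG in F_2^7, then tally its weight.
  m = 000 → c = 0000000, weight = 0.
  m = 100 → c = 1111110, weight = 6.
  m = 010 → c = 1000010, weight = 2.
  m = 110 → c = 0111100, weight = 4.
  m = 001 → c = 1000000, weight = 1.
  m = 101 → c = 0111110, weight = 5.
  m = 011 → c = 0000010, weight = 1.
  m = 111 → c = 1111100, weight = 5.
Tally weights:
  weight 0: 1 codewords.
  weight 1: 2 codewords.
  weight 2: 1 codewords.
  weight 4: 1 codewords.
  weight 5: 2 codewords.
  weight 6: 1 codewords.
Minimum distance d = smallest w > 0 with A_w > 0 = 1.
Sanity: Σ A_w = 8 = 2^3 = 8 ✓.


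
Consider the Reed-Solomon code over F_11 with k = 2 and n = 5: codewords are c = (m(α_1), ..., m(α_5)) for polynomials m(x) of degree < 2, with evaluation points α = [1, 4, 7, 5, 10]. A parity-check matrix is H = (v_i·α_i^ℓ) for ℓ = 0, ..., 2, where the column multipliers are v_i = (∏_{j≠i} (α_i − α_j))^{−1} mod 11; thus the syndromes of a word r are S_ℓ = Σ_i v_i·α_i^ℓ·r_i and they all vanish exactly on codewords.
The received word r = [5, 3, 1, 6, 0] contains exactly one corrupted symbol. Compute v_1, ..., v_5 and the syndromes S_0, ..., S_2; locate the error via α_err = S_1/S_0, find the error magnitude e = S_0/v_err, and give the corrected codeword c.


S = (8, 3, 8), error at position 5, error magnitude e = 1, c = [5, 3, 1, 6, 10].

Step 1: column multipliers v_i = (∏_{j≠i}(α_i − α_j))^{−1} mod 11.
  i = 1 (α = 1): (1−4)(1−7)(1−5)(1−10) = (−3)·(−6)·(−4)·(−9) = 648 ≡ 10, so v_1 = 10^{−1} = 10 (mod 11).
  i = 2 (α = 4): (4−1)(4−7)(4−5)(4−10) = 3·(−3)·(−1)·(−6) = −54 ≡ 1, so v_2 = 1^{−1} = 1 (mod 11).
  i = 3 (α = 7): (7−1)(7−4)(7−5)(7−10) = 6·3·2·(−3) = −108 ≡ 2, so v_3 = 2^{−1} = 6 (mod 11).
  i = 4 (α = 5): (5−1)(5−4)(5−7)(5−10) = 4·1·(−2)·(−5) = 40 ≡ 7, so v_4 = 7^{−1} = 8 (mod 11).
  i = 5 (α = 10): (10−1)(10−4)(10−7)(10−5) = 9·6·3·5 = 810 ≡ 7, so v_5 = 7^{−1} = 8 (mod 11).
  v = [10, 1, 6, 8, 8].
Step 2: syndromes of r = [5, 3, 1, 6, 0] (all sums mod 11).
  S_0 = Σ v_i r_i = 10·5 + 1·3 + 6·1 + 8·6 + 8·0 = 107 ≡ 8.
  S_1 = Σ v_i α_i r_i = 10·1·5 + 1·4·3 + 6·7·1 + 8·5·6 + 8·10·0 = 344 ≡ 3.
  α_i^2 mod 11 = [1, 5, 5, 3, 1].
  S_2 = Σ v_i α_i^2 r_i = 10·1·5 + 1·5·3 + 6·5·1 + 8·3·6 + 8·1·0 = 239 ≡ 8.
  S = (8, 3, 8) ≠ 0, so r is not a codeword (an error is present).
Step 3: locate the error. For a single error e at position i, S_ℓ = v_i·e·α_i^ℓ, so α_err = S_1/S_0.
  S_0^{−1} = 8^{−1} = 7 (mod 11), so α_err = 3·7 = 21 ≡ 10 = α_5. Error position i = 5.
  Consistency check: S_2/S_1 = 8·4 = 32 ≡ 10 = α_err ✓ (single-error assumption holds).
Step 4: error magnitude e = S_0/v_5 = S_0·∏_{j≠5}(α_5 − α_j) = 8·7 = 56 ≡ 1 (mod 11).
Step 5: correct position 5: c_5 = r_5 − e = 0 − 1 ≡ 10 (mod 11). Hence c = [5, 3, 1, 6, 10].
  Check: interpolating c through the α_i gives m(x) = 2 + 3·x (degree < 2) with m(α_i) = c_i for every i, so c is indeed a codeword.


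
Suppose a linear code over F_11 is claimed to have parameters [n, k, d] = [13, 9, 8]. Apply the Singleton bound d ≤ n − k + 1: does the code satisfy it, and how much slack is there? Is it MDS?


Singleton RHS = n − k + 1 = 5, slack = -3, bound violated (no such code; not MDS).

Singleton bound: d ≤ n − k + 1.
Here n = 13, k = 9, so n − k + 1 = 5.
Given d = 8, check d ≤ 5: NO.
Slack = (n − k + 1) − d = -3.
The slack is negative: d = 8 exceeds n − k + 1 = 5 by 3, so the Singleton bound is violated and no linear [13, 9, 8]_11 code can exist. In particular it is not MDS (MDS requires d = n − k + 1 exactly).
Description: the claimed parameters are [13, 9, 8]_11; such a code would be impossible (violates the Singleton bound).


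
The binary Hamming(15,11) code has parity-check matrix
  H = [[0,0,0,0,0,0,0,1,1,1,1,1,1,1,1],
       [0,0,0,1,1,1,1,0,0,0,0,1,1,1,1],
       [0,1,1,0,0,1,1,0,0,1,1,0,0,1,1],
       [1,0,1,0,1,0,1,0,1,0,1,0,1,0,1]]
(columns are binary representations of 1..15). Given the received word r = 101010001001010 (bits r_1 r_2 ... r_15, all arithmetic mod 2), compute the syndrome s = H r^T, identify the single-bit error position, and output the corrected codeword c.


s = (1, 1, 0, 0)^T, error position = 12, corrected codeword c = 101010001000010

Compute s = H r^T mod 2 one row at a time:
  s_1 = 0 + 1 + 0 + 0 + 1 + 0 + 1 + 0 = 3 ≡ 1 (mod 2).
  s_2 = 0 + 1 + 0 + 0 + 1 + 0 + 1 + 0 = 3 ≡ 1 (mod 2).
  s_3 = 0 + 1 + 0 + 0 + 0 + 0 + 1 + 0 = 2 ≡ 0 (mod 2).
  s_4 = 1 + 1 + 1 + 0 + 1 + 0 + 0 + 0 = 4 ≡ 0 (mod 2).
s = (1, 1, 0, 0)^T — this equals column 12 of H (binary 1100), so error is at position 12.
Correct: flip bit 12 of r = 101010001001010 to get c = 101010001000010.


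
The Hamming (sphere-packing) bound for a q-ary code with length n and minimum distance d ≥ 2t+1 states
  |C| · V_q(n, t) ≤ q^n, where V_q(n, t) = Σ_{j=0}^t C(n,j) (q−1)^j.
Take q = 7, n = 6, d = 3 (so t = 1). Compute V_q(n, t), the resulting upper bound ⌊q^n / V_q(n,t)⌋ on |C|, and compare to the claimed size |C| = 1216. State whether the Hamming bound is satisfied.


V_q(n, t) = 37, q^n = 117649, Hamming bound = 3179, |C| = 1216 ≤ bound (satisfied).

Step 1: Compute V_q(n, t) = Σ_{j=0}^1 C(n, j) (q−1)^j.
  j = 0: C(6,0)·(6)^0 = 1·1 = 1.
  j = 1: C(6,1)·(6)^1 = 6·6 = 36.
  V_q(n, t) = 1 + 36 = 37.
Step 2: q^n = 7^6 = 117649.
Step 3: Hamming bound ⌊q^n / V_q(n,t)⌋ = ⌊117649/37⌋ = 3179.
Step 4: Compare |C| = 1216 to 3179: satisfied.
The claimed |C| lies below the Hamming bound.


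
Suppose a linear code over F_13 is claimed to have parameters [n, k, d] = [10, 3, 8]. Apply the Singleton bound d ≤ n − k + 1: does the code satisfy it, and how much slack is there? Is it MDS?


Singleton RHS = n − k + 1 = 8, slack = 0, bound satisfied, MDS.

Singleton bound: d ≤ n − k + 1.
Here n = 10, k = 3, so n − k + 1 = 8.
Given d = 8, check d ≤ 8: YES.
Slack = (n − k + 1) − d = 0.
The code is MDS (slack = 0).
Description: the claimed parameters are [10, 3, 8]_13; such a code would be MDS (meets Singleton bound).


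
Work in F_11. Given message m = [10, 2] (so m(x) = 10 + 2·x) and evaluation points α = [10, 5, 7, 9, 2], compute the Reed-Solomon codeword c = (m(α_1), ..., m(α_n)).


c = [8, 9, 2, 6, 3]

Message polynomial: m(x) = 10 + 2·x (mod 11).
For each evaluation point α_i, compute m(α_i) mod 11:
  α_1 = 10: Horner steps 2 → 8, so m(10) = 8.
  α_2 = 5: Horner steps 2 → 9, so m(5) = 9.
  α_3 = 7: Horner steps 2 → 2, so m(7) = 2.
  α_4 = 9: Horner steps 2 → 6, so m(9) = 6.
  α_5 = 2: Horner steps 2 → 3, so m(2) = 3.
Codeword c = [8, 9, 2, 6, 3] ∈ F_11^5.


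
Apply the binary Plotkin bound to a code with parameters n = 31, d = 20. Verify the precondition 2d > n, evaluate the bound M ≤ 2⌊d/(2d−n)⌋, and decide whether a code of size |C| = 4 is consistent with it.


Plotkin bound M ≤ 4; given |C| = 4 ≤ bound (satisfied).

Check applicability: 2d = 40, n = 31.
2d − n = 9 > 0, so Plotkin applies.
Compute d/(2d−n) = 20/9 ≈ 2.2222.
⌊d/(2d−n)⌋ = 2.
Plotkin bound: M ≤ 2·2 = 4.
Given |C| = 4, check: satisfied.
This |C| is at the Plotkin bound.


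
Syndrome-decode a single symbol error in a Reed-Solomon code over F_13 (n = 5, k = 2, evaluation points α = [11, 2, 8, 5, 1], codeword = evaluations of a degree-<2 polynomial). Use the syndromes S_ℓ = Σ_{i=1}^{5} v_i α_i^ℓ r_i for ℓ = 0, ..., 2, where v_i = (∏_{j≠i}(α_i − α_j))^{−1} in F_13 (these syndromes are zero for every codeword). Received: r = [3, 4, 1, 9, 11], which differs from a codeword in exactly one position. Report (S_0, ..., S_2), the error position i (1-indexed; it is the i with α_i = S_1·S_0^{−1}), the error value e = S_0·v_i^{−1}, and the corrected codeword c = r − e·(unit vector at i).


S = (11, 4, 5), error at position 1, error magnitude e = 10, c = [6, 4, 1, 9, 11].

Step 1: column multipliers v_i = (∏_{j≠i}(α_i − α_j))^{−1} mod 13.
  i = 1 (α = 11): (11−2)(11−8)(11−5)(11−1) = 9·3·6·10 = 1620 ≡ 8, so v_1 = 8^{−1} = 5 (mod 13).
  i = 2 (α = 2): (2−11)(2−8)(2−5)(2−1) = (−9)·(−6)·(−3)·1 = −162 ≡ 7, so v_2 = 7^{−1} = 2 (mod 13).
  i = 3 (α = 8): (8−11)(8−2)(8−5)(8−1) = (−3)·6·3·7 = −378 ≡ 12, so v_3 = 12^{−1} = 12 (mod 13).
  i = 4 (α = 5): (5−11)(5−2)(5−8)(5−1) = (−6)·3·(−3)·4 = 216 ≡ 8, so v_4 = 8^{−1} = 5 (mod 13).
  i = 5 (α = 1): (1−11)(1−2)(1−8)(1−5) = (−10)·(−1)·(−7)·(−4) = 280 ≡ 7, so v_5 = 7^{−1} = 2 (mod 13).
  v = [5, 2, 12, 5, 2].
Step 2: syndromes of r = [3, 4, 1, 9, 11] (all sums mod 13).
  S_0 = Σ v_i r_i = 5·3 + 2·4 + 12·1 + 5·9 + 2·11 = 102 ≡ 11.
  S_1 = Σ v_i α_i r_i = 5·11·3 + 2·2·4 + 12·8·1 + 5·5·9 + 2·1·11 = 524 ≡ 4.
  α_i^2 mod 13 = [4, 4, 12, 12, 1].
  S_2 = Σ v_i α_i^2 r_i = 5·4·3 + 2·4·4 + 12·12·1 + 5·12·9 + 2·1·11 = 798 ≡ 5.
  S = (11, 4, 5) ≠ 0, so r is not a codeword (an error is present).
Step 3: locate the error. For a single error e at position i, S_ℓ = v_i·e·α_i^ℓ, so α_err = S_1/S_0.
  S_0^{−1} = 11^{−1} = 6 (mod 13), so α_err = 4·6 = 24 ≡ 11 = α_1. Error position i = 1.
  Consistency check: S_2/S_1 = 5·10 = 50 ≡ 11 = α_err ✓ (single-error assumption holds).
Step 4: error magnitude e = S_0/v_1 = S_0·∏_{j≠1}(α_1 − α_j) = 11·8 = 88 ≡ 10 (mod 13).
Step 5: correct position 1: c_1 = r_1 − e = 3 − 10 ≡ 6 (mod 13). Hence c = [6, 4, 1, 9, 11].
  Check: interpolating c through the α_i gives m(x) = 5 + 6·x (degree < 2) with m(α_i) = c_i for every i, so c is indeed a codeword.


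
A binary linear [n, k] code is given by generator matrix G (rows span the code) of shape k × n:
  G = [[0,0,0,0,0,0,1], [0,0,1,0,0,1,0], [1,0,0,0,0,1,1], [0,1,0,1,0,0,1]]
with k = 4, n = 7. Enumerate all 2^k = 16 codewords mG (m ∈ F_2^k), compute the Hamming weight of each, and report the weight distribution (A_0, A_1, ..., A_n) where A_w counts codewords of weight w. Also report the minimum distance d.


Weight distribution: A_0 = 1, A_1 = 1, A_2 = 4, A_3 = 4, A_4 = 3, A_5 = 3. Minimum distance d = 1.

Enumerate all 2^4 = 16 messages m ∈ F_2^4.
For each, compute codeword c = mG in F_2^7, then tally its weight.
  m = 0000 → c = 0000000, weight = 0.
  m = 1000 → c = 0000001, weight = 1.
  m = 0100 → c = 0010010, weight = 2.
  m = 1100 → c = 0010011, weight = 3.
  m = 0010 → c = 1000011, weight = 3.
  m = 1010 → c = 1000010, weight = 2.
  m = 0110 → c = 1010001, weight = 3.
  m = 1110 → c = 1010000, weight = 2.
  m = 0001 → c = 0101001, weight = 3.
  m = 1001 → c = 0101000, weight = 2.
  m = 0101 → c = 0111011, weight = 5.
  m = 1101 → c = 0111010, weight = 4.
  m = 0011 → c = 1101010, weight = 4.
  m = 1011 → c = 1101011, weight = 5.
  m = 0111 → c = 1111000, weight = 4.
  m = 1111 → c = 1111001, weight = 5.
Tally weights:
  weight 0: 1 codewords.
  weight 1: 1 codewords.
  weight 2: 4 codewords.
  weight 3: 4 codewords.
  weight 4: 3 codewords.
  weight 5: 3 codewords.
Minimum distance d = smallest w > 0 with A_w > 0 = 1.
Sanity: Σ A_w = 16 = 2^4 = 16 ✓.


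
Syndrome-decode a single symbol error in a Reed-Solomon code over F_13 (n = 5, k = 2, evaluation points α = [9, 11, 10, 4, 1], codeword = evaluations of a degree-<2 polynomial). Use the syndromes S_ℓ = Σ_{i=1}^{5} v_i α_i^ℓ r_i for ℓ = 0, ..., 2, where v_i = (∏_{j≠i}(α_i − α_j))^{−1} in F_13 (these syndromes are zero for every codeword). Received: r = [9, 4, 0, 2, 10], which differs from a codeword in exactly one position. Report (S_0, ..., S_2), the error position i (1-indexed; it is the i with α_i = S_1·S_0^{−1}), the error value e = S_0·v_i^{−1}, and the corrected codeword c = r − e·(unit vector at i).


S = (10, 10, 10), error at position 5, error magnitude e = 7, c = [9, 4, 0, 2, 3].

Step 1: column multipliers v_i = (∏_{j≠i}(α_i − α_j))^{−1} mod 13.
  i = 1 (α = 9): (9−11)(9−10)(9−4)(9−1) = (−2)·(−1)·5·8 = 80 ≡ 2, so v_1 = 2^{−1} = 7 (mod 13).
  i = 2 (α = 11): (11−9)(11−10)(11−4)(11−1) = 2·1·7·10 = 140 ≡ 10, so v_2 = 10^{−1} = 4 (mod 13).
  i = 3 (α = 10): (10−9)(10−11)(10−4)(10−1) = 1·(−1)·6·9 = −54 ≡ 11, so v_3 = 11^{−1} = 6 (mod 13).
  i = 4 (α = 4): (4−9)(4−11)(4−10)(4−1) = (−5)·(−7)·(−6)·3 = −630 ≡ 7, so v_4 = 7^{−1} = 2 (mod 13).
  i = 5 (α = 1): (1−9)(1−11)(1−10)(1−4) = (−8)·(−10)·(−9)·(−3) = 2160 ≡ 2, so v_5 = 2^{−1} = 7 (mod 13).
  v = [7, 4, 6, 2, 7].
Step 2: syndromes of r = [9, 4, 0, 2, 10] (all sums mod 13).
  S_0 = Σ v_i r_i = 7·9 + 4·4 + 6·0 + 2·2 + 7·10 = 153 ≡ 10.
  S_1 = Σ v_i α_i r_i = 7·9·9 + 4·11·4 + 6·10·0 + 2·4·2 + 7·1·10 = 829 ≡ 10.
  α_i^2 mod 13 = [3, 4, 9, 3, 1].
  S_2 = Σ v_i α_i^2 r_i = 7·3·9 + 4·4·4 + 6·9·0 + 2·3·2 + 7·1·10 = 335 ≡ 10.
  S = (10, 10, 10) ≠ 0, so r is not a codeword (an error is present).
Step 3: locate the error. For a single error e at position i, S_ℓ = v_i·e·α_i^ℓ, so α_err = S_1/S_0.
  S_0^{−1} = 10^{−1} = 4 (mod 13), so α_err = 10·4 = 40 ≡ 1 = α_5. Error position i = 5.
  Consistency check: S_2/S_1 = 10·4 = 40 ≡ 1 = α_err ✓ (single-error assumption holds).
Step 4: error magnitude e = S_0/v_5 = S_0·∏_{j≠5}(α_5 − α_j) = 10·2 = 20 ≡ 7 (mod 13).
Step 5: correct position 5: c_5 = r_5 − e = 10 − 7 ≡ 3 (mod 13). Hence c = [9, 4, 0, 2, 3].
  Check: interpolating c through the α_i gives m(x) = 12 + 4·x (degree < 2) with m(α_i) = c_i for every i, so c is indeed a codeword.


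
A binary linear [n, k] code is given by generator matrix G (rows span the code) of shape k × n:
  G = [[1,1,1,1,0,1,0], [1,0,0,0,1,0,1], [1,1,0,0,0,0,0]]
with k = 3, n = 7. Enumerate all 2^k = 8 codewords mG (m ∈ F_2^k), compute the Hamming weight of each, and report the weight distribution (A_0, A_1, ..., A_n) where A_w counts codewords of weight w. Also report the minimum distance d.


Weight distribution: A_0 = 1, A_2 = 1, A_3 = 3, A_5 = 1, A_6 = 2. Minimum distance d = 2.

Enumerate all 2^3 = 8 messages m ∈ F_2^3.
For each, compute codeword c = mG in F_2^7, then tally its weight.
  m = 000 → c = 0000000, weight = 0.
  m = 100 → c = 1111010, weight = 5.
  m = 010 → c = 1000101, weight = 3.
  m = 110 → c = 0111111, weight = 6.
  m = 001 → c = 1100000, weight = 2.
  m = 101 → c = 0011010, weight = 3.
  m = 011 → c = 0100101, weight = 3.
  m = 111 → c = 1011111, weight = 6.
Tally weights:
  weight 0: 1 codewords.
  weight 2: 1 codewords.
  weight 3: 3 codewords.
  weight 5: 1 codewords.
  weight 6: 2 codewords.
Minimum distance d = smallest w > 0 with A_w > 0 = 2.
Sanity: Σ A_w = 8 = 2^3 = 8 ✓.


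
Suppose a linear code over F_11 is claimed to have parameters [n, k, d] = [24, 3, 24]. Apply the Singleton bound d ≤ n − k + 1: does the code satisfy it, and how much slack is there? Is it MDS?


Singleton RHS = n − k + 1 = 22, slack = -2, bound violated (no such code; not MDS).

Singleton bound: d ≤ n − k + 1.
Here n = 24, k = 3, so n − k + 1 = 22.
Given d = 24, check d ≤ 22: NO.
Slack = (n − k + 1) − d = -2.
The slack is negative: d = 24 exceeds n − k + 1 = 22 by 2, so the Singleton bound is violated and no linear [24, 3, 24]_11 code can exist. In particular it is not MDS (MDS requires d = n − k + 1 exactly).
Description: the claimed parameters are [24, 3, 24]_11; such a code would be impossible (violates the Singleton bound).


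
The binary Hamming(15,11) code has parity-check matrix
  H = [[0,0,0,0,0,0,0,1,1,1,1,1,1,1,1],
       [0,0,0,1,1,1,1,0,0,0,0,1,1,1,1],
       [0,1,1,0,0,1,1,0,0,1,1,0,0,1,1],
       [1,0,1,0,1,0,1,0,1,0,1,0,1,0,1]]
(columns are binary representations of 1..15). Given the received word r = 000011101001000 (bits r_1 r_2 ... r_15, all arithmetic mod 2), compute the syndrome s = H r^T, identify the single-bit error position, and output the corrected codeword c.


s = (0, 0, 0, 1)^T, error position = 1, corrected codeword c = 100011101001000

Compute s = H r^T mod 2 one row at a time:
  s_1 = 0 + 1 + 0 + 0 + 1 + 0 + 0 + 0 = 2 ≡ 0 (mod 2).
  s_2 = 0 + 1 + 1 + 1 + 1 + 0 + 0 + 0 = 4 ≡ 0 (mod 2).
  s_3 = 0 + 0 + 1 + 1 + 0 + 0 + 0 + 0 = 2 ≡ 0 (mod 2).
  s_4 = 0 + 0 + 1 + 1 + 1 + 0 + 0 + 0 = 3 ≡ 1 (mod 2).
s = (0, 0, 0, 1)^T — this equals column 1 of H (binary 0001), so error is at position 1.
Correct: flip bit 1 of r = 000011101001000 to get c = 100011101001000.


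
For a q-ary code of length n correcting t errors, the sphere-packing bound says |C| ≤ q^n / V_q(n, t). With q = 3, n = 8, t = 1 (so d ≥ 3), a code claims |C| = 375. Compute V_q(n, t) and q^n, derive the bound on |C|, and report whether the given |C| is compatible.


V_q(n, t) = 17, q^n = 6561, Hamming bound = 385, |C| = 375 ≤ bound (satisfied).

Step 1: Compute V_q(n, t) = Σ_{j=0}^1 C(n, j) (q−1)^j.
  j = 0: C(8,0)·(2)^0 = 1·1 = 1.
  j = 1: C(8,1)·(2)^1 = 8·2 = 16.
  V_q(n, t) = 1 + 16 = 17.
Step 2: q^n = 3^8 = 6561.
Step 3: Hamming bound ⌊q^n / V_q(n,t)⌋ = ⌊6561/17⌋ = 385.
Step 4: Compare |C| = 375 to 385: satisfied.
The claimed |C| lies below the Hamming bound.


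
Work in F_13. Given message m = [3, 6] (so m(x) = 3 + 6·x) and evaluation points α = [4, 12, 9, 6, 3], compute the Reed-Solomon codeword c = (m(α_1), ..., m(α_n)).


c = [1, 10, 5, 0, 8]

Message polynomial: m(x) = 3 + 6·x (mod 13).
For each evaluation point α_i, compute m(α_i) mod 13:
  α_1 = 4: Horner steps 6 → 1, so m(4) = 1.
  α_2 = 12: Horner steps 6 → 10, so m(12) = 10.
  α_3 = 9: Horner steps 6 → 5, so m(9) = 5.
  α_4 = 6: Horner steps 6 → 0, so m(6) = 0.
  α_5 = 3: Horner steps 6 → 8, so m(3) = 8.
Codeword c = [1, 10, 5, 0, 8] ∈ F_13^5.


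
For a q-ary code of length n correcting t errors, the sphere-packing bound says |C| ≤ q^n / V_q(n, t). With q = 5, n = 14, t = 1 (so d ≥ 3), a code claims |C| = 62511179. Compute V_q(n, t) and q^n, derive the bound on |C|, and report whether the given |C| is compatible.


V_q(n, t) = 57, q^n = 6103515625, Hamming bound = 107079221, |C| = 62511179 ≤ bound (satisfied).

Step 1: Compute V_q(n, t) = Σ_{j=0}^1 C(n, j) (q−1)^j.
  j = 0: C(14,0)·(4)^0 = 1·1 = 1.
  j = 1: C(14,1)·(4)^1 = 14·4 = 56.
  V_q(n, t) = 1 + 56 = 57.
Step 2: q^n = 5^14 = 6103515625.
Step 3: Hamming bound ⌊q^n / V_q(n,t)⌋ = ⌊6103515625/57⌋ = 107079221.
Step 4: Compare |C| = 62511179 to 107079221: satisfied.
The claimed |C| lies below the Hamming bound.


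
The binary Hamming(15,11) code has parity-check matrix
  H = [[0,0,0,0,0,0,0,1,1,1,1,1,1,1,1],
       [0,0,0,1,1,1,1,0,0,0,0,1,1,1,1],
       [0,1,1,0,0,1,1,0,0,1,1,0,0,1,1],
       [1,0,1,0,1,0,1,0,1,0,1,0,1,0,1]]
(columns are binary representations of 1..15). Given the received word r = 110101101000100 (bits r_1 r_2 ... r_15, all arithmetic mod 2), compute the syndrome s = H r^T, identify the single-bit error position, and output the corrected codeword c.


s = (0, 0, 1, 0)^T, error position = 2, corrected codeword c = 100101101000100

Compute s = H r^T mod 2 one row at a time:
  s_1 = 0 + 1 + 0 + 0 + 0 + 1 + 0 + 0 = 2 ≡ 0 (mod 2).
  s_2 = 1 + 0 + 1 + 1 + 0 + 1 + 0 + 0 = 4 ≡ 0 (mod 2).
  s_3 = 1 + 0 + 1 + 1 + 0 + 0 + 0 + 0 = 3 ≡ 1 (mod 2).
  s_4 = 1 + 0 + 0 + 1 + 1 + 0 + 1 + 0 = 4 ≡ 0 (mod 2).
s = (0, 0, 1, 0)^T — this equals column 2 of H (binary 0010), so error is at position 2.
Correct: flip bit 2 of r = 110101101000100 to get c = 100101101000100.
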